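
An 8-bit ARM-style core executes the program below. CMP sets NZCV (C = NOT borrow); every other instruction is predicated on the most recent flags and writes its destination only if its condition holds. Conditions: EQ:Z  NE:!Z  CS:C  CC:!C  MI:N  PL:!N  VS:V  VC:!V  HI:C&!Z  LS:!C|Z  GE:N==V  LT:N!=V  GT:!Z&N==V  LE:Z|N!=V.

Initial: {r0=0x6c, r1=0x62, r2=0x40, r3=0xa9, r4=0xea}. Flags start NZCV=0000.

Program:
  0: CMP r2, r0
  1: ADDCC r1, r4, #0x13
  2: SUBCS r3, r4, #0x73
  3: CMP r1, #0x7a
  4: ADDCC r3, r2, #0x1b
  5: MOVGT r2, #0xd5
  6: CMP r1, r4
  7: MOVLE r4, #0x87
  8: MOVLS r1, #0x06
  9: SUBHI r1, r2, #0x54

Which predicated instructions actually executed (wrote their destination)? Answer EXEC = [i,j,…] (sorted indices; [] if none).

[0] flags=1000 → (cmp)
[1] flags=1000 CC?T → r1=0xfd
[2] flags=1000 CS?F → skip
[3] flags=1010 → (cmp)
[4] flags=1010 CC?F → skip
[5] flags=1010 GT?F → skip
[6] flags=0010 → (cmp)
[7] flags=0010 LE?F → skip
[8] flags=0010 LS?F → skip
[9] flags=0010 HI?T → r1=0xec

EXEC = [1,9]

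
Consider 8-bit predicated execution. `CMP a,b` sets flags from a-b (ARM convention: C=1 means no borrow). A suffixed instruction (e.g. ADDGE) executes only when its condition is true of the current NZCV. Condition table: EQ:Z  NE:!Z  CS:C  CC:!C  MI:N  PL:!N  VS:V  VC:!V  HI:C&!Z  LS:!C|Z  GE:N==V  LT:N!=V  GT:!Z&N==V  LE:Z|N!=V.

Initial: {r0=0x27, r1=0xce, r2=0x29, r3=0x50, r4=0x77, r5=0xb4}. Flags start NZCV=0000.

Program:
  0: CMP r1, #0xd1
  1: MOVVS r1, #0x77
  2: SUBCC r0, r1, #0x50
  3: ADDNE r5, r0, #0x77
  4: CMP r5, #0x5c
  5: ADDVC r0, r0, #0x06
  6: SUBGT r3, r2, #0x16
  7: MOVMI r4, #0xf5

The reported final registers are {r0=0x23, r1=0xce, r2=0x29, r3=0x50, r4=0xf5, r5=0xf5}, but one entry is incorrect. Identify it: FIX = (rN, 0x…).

FIX = (r0, 0x84)

[0] flags=1000 → (cmp)
[1] flags=1000 VS?F → skip
[2] flags=1000 CC?T → r0=0x7e
[3] flags=1000 NE?T → r5=0xf5
[4] flags=1010 → (cmp)
[5] flags=1010 VC?T → r0=0x84
[6] flags=1010 GT?F → skip
[7] flags=1010 MI?T → r4=0xf5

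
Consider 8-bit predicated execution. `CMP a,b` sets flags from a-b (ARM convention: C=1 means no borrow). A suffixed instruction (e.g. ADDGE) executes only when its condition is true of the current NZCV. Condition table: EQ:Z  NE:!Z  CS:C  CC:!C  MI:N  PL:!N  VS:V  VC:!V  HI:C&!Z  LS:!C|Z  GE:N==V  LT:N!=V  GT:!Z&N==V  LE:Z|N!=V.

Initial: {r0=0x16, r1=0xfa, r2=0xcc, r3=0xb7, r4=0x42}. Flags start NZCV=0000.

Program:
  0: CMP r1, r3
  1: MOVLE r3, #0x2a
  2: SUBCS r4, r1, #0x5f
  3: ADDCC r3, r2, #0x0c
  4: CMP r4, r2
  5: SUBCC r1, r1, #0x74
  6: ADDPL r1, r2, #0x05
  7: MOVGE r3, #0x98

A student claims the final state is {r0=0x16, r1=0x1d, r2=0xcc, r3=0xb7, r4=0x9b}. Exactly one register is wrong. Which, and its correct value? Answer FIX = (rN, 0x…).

[0] flags=0010 → (cmp)
[1] flags=0010 LE?F → skip
[2] flags=0010 CS?T → r4=0x9b
[3] flags=0010 CC?F → skip
[4] flags=1000 → (cmp)
[5] flags=1000 CC?T → r1=0x86
[6] flags=1000 PL?F → skip
[7] flags=1000 GE?F → skip

FIX = (r1, 0x86)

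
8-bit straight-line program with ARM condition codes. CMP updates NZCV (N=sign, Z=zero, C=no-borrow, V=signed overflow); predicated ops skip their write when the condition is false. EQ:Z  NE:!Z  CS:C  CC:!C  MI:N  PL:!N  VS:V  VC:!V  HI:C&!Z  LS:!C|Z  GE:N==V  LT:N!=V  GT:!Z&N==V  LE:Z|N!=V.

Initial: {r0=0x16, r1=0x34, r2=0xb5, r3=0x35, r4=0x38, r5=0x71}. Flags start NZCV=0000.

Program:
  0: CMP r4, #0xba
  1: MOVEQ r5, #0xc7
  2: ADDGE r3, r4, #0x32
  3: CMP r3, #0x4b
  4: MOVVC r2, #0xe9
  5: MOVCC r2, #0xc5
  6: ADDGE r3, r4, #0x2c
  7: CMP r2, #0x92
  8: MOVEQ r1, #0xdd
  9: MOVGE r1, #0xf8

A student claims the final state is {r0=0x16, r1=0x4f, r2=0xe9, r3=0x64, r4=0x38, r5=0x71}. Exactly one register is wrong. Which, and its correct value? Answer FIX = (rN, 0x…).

FIX = (r1, 0xf8)

0: ✓ CMP  NZCV=0000
1: · MOVEQ
2: ✓ ADDGE  r3←0x6a
3: ✓ CMP  NZCV=0010
4: ✓ MOVVC  r2←0xe9
5: · MOVCC
6: ✓ ADDGE  r3←0x64
7: ✓ CMP  NZCV=0010
8: · MOVEQ
9: ✓ MOVGE  r1←0xf8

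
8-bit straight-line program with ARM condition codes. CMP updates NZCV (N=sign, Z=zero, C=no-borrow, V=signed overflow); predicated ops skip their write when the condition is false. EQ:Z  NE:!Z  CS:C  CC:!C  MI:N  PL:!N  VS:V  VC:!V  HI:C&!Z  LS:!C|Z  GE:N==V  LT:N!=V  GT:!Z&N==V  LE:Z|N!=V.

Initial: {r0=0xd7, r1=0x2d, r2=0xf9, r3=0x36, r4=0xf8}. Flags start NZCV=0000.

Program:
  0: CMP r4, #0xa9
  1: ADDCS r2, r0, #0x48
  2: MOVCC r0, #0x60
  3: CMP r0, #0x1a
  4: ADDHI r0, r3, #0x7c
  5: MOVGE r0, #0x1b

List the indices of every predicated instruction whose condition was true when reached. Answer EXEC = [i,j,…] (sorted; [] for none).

[0] flags=0010 → (cmp)
[1] flags=0010 CS?T → r2=0x1f
[2] flags=0010 CC?F → skip
[3] flags=1010 → (cmp)
[4] flags=1010 HI?T → r0=0xb2
[5] flags=1010 GE?F → skip

EXEC = [1,4]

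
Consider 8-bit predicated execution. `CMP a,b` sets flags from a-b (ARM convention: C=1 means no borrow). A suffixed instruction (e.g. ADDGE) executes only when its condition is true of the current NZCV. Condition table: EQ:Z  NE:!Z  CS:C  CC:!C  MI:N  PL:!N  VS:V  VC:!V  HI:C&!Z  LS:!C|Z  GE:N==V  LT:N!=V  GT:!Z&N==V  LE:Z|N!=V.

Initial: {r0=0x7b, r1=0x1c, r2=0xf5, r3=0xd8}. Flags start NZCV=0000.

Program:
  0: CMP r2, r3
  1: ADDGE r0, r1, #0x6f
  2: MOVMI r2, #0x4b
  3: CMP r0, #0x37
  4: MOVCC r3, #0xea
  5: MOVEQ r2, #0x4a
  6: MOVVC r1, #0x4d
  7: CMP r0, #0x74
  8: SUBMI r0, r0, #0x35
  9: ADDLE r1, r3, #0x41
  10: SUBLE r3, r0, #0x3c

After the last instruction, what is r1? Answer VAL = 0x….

[0] flags=0010 → (cmp)
[1] flags=0010 GE?T → r0=0x8b
[2] flags=0010 MI?F → skip
[3] flags=0011 → (cmp)
[4] flags=0011 CC?F → skip
[5] flags=0011 EQ?F → skip
[6] flags=0011 VC?F → skip
[7] flags=0011 → (cmp)
[8] flags=0011 MI?F → skip
[9] flags=0011 LE?T → r1=0x19
[10] flags=0011 LE?T → r3=0x4f

VAL = 0x19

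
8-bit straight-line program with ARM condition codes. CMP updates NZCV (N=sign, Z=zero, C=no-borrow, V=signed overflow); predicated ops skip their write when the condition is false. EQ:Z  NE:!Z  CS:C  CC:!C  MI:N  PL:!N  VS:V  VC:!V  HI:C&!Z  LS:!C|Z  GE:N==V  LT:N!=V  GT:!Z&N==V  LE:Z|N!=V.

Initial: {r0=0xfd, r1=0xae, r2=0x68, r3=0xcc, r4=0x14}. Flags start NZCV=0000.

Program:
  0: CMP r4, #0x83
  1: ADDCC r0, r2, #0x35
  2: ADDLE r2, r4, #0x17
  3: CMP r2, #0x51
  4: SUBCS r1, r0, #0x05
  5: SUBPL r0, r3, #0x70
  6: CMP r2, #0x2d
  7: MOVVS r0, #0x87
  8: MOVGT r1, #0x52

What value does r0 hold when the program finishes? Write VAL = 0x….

VAL = 0x5c

0: ✓ CMP  NZCV=1001
1: ✓ ADDCC  r0←0x9d
2: · ADDLE
3: ✓ CMP  NZCV=0010
4: ✓ SUBCS  r1←0x98
5: ✓ SUBPL  r0←0x5c
6: ✓ CMP  NZCV=0010
7: · MOVVS
8: ✓ MOVGT  r1←0x52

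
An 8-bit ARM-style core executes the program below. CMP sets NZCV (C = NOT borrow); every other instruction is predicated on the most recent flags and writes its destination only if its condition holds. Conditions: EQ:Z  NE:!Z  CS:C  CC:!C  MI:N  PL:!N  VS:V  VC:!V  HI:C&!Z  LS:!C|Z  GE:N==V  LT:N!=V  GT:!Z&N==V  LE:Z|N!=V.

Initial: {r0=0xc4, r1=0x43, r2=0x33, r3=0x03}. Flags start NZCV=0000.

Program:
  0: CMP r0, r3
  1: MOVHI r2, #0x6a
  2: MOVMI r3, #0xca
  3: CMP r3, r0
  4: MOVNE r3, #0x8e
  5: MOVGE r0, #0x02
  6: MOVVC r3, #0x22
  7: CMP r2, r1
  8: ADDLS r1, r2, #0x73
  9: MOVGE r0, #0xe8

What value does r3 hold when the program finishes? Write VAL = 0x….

VAL = 0x22

0: ✓ CMP  NZCV=1010
1: ✓ MOVHI  r2←0x6a
2: ✓ MOVMI  r3←0xca
3: ✓ CMP  NZCV=0010
4: ✓ MOVNE  r3←0x8e
5: ✓ MOVGE  r0←0x02
6: ✓ MOVVC  r3←0x22
7: ✓ CMP  NZCV=0010
8: · ADDLS
9: ✓ MOVGE  r0←0xe8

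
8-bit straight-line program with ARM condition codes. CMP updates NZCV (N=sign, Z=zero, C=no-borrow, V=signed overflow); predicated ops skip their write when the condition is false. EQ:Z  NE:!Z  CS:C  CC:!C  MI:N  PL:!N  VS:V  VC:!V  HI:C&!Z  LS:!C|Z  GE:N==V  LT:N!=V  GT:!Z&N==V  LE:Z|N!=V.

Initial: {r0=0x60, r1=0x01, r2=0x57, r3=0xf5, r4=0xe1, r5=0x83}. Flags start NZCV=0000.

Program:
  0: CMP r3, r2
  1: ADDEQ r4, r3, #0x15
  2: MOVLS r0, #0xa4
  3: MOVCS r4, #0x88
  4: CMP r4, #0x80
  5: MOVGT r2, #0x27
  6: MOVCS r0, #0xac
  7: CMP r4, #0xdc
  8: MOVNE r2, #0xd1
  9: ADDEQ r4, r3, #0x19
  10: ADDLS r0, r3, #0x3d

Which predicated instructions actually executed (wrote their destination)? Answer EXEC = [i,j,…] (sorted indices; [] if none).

[0] flags=1010 → (cmp)
[1] flags=1010 EQ?F → skip
[2] flags=1010 LS?F → skip
[3] flags=1010 CS?T → r4=0x88
[4] flags=0010 → (cmp)
[5] flags=0010 GT?T → r2=0x27
[6] flags=0010 CS?T → r0=0xac
[7] flags=1000 → (cmp)
[8] flags=1000 NE?T → r2=0xd1
[9] flags=1000 EQ?F → skip
[10] flags=1000 LS?T → r0=0x32

EXEC = [3,5,6,8,10]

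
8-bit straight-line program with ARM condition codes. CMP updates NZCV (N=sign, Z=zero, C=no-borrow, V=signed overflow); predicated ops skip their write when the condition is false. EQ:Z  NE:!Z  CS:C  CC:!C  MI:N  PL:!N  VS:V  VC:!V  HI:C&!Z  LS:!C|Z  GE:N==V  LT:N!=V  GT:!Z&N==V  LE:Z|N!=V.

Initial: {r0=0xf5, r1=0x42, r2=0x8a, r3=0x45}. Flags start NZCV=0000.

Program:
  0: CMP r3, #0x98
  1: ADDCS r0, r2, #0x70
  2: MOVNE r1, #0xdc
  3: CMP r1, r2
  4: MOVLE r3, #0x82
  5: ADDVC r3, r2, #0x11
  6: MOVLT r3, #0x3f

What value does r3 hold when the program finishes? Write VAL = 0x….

[0] flags=1001 → (cmp)
[1] flags=1001 CS?F → skip
[2] flags=1001 NE?T → r1=0xdc
[3] flags=0010 → (cmp)
[4] flags=0010 LE?F → skip
[5] flags=0010 VC?T → r3=0x9b
[6] flags=0010 LT?F → skip

VAL = 0x9b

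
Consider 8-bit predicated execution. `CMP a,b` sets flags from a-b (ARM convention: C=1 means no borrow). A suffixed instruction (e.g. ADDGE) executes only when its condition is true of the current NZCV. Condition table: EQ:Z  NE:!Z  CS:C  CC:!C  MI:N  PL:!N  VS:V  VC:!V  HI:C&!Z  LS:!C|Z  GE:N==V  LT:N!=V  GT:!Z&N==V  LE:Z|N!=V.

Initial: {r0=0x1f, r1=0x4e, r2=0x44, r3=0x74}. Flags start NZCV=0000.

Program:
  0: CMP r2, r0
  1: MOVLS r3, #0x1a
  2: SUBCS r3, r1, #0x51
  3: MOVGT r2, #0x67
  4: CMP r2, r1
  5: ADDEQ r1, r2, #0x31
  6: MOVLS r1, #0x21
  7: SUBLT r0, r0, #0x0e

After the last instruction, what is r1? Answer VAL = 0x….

VAL = 0x4e

[0] flags=0010 → (cmp)
[1] flags=0010 LS?F → skip
[2] flags=0010 CS?T → r3=0xfd
[3] flags=0010 GT?T → r2=0x67
[4] flags=0010 → (cmp)
[5] flags=0010 EQ?F → skip
[6] flags=0010 LS?F → skip
[7] flags=0010 LT?F → skip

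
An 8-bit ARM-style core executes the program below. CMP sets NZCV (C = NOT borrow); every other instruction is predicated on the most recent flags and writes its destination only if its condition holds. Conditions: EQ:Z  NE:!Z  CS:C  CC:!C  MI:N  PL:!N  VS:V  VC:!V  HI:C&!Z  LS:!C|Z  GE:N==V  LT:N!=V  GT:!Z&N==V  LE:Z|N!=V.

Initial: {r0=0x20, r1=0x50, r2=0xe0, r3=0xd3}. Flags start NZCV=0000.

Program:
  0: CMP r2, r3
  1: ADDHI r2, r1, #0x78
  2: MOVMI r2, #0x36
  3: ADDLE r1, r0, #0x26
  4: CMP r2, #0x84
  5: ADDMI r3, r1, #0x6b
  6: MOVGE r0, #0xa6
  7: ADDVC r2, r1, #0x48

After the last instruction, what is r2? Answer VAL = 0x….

VAL = 0x98

[0] flags=0010 → (cmp)
[1] flags=0010 HI?T → r2=0xc8
[2] flags=0010 MI?F → skip
[3] flags=0010 LE?F → skip
[4] flags=0010 → (cmp)
[5] flags=0010 MI?F → skip
[6] flags=0010 GE?T → r0=0xa6
[7] flags=0010 VC?T → r2=0x98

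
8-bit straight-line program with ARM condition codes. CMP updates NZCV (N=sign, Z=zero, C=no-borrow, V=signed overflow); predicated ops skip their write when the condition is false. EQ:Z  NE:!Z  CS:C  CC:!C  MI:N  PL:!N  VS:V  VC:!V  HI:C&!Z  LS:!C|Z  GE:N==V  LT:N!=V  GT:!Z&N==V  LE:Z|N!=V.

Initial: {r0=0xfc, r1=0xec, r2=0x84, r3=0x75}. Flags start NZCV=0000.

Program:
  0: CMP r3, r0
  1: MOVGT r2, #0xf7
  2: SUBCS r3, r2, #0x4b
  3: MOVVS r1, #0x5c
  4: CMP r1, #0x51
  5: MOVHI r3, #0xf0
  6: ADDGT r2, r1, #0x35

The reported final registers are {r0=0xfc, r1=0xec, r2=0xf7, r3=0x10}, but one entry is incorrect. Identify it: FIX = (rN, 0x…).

0: ✓ CMP  NZCV=0000
1: ✓ MOVGT  r2←0xf7
2: · SUBCS
3: · MOVVS
4: ✓ CMP  NZCV=1010
5: ✓ MOVHI  r3←0xf0
6: · ADDGT

FIX = (r3, 0xf0)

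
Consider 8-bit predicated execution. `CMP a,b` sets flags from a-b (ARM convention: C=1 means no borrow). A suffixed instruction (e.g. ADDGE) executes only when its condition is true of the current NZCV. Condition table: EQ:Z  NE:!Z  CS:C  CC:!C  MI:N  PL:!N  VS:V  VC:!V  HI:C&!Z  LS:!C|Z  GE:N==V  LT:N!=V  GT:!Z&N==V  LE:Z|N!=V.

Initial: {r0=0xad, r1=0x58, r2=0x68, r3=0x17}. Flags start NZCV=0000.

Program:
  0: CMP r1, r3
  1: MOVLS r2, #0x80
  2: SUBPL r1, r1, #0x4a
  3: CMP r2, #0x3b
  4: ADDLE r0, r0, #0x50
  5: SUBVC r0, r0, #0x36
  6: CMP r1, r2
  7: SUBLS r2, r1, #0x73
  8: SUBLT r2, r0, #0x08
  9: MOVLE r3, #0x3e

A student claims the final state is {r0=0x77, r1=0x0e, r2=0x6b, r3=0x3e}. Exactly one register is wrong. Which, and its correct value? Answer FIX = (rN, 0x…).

0: ✓ CMP  NZCV=0010
1: · MOVLS
2: ✓ SUBPL  r1←0x0e
3: ✓ CMP  NZCV=0010
4: · ADDLE
5: ✓ SUBVC  r0←0x77
6: ✓ CMP  NZCV=1000
7: ✓ SUBLS  r2←0x9b
8: ✓ SUBLT  r2←0x6f
9: ✓ MOVLE  r3←0x3e

FIX = (r2, 0x6f)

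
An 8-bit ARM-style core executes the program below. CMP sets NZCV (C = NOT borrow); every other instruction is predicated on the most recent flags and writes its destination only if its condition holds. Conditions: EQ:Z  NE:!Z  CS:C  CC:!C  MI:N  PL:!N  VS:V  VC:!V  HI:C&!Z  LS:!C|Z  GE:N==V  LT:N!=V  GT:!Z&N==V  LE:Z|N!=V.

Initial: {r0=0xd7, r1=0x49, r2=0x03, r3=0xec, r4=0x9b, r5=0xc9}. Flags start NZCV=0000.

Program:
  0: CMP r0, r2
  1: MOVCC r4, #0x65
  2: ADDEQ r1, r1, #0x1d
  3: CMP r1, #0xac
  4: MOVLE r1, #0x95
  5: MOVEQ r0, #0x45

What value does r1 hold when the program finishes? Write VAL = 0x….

[0] flags=1010 → (cmp)
[1] flags=1010 CC?F → skip
[2] flags=1010 EQ?F → skip
[3] flags=1001 → (cmp)
[4] flags=1001 LE?F → skip
[5] flags=1001 EQ?F → skip

VAL = 0x49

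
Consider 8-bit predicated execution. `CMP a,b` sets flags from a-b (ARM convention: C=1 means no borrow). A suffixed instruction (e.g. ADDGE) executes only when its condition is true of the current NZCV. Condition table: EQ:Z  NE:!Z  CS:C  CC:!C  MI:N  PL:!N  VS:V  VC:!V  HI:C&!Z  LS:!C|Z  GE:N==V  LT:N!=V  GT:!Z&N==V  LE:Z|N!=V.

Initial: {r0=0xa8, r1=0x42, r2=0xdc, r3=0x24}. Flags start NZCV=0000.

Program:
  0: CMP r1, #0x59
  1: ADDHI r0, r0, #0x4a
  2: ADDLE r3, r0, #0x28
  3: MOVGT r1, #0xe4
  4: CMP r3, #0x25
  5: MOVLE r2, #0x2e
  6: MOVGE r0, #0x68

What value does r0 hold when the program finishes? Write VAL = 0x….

VAL = 0xa8

0: ✓ CMP  NZCV=1000
1: · ADDHI
2: ✓ ADDLE  r3←0xd0
3: · MOVGT
4: ✓ CMP  NZCV=1010
5: ✓ MOVLE  r2←0x2e
6: · MOVGE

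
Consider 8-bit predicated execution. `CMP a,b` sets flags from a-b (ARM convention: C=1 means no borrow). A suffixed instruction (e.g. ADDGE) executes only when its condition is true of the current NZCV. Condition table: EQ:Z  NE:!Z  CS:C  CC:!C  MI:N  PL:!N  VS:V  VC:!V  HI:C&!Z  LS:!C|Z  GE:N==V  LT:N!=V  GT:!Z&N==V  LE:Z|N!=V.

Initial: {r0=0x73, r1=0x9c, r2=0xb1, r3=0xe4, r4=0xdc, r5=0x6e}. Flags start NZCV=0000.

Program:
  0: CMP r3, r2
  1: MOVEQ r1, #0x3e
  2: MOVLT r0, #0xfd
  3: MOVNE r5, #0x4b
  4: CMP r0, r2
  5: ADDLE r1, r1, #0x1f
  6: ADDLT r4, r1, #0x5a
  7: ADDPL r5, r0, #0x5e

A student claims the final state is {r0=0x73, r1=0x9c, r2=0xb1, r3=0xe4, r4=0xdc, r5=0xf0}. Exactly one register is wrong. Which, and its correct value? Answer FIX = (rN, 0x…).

0: ✓ CMP  NZCV=0010
1: · MOVEQ
2: · MOVLT
3: ✓ MOVNE  r5←0x4b
4: ✓ CMP  NZCV=1001
5: · ADDLE
6: · ADDLT
7: · ADDPL

FIX = (r5, 0x4b)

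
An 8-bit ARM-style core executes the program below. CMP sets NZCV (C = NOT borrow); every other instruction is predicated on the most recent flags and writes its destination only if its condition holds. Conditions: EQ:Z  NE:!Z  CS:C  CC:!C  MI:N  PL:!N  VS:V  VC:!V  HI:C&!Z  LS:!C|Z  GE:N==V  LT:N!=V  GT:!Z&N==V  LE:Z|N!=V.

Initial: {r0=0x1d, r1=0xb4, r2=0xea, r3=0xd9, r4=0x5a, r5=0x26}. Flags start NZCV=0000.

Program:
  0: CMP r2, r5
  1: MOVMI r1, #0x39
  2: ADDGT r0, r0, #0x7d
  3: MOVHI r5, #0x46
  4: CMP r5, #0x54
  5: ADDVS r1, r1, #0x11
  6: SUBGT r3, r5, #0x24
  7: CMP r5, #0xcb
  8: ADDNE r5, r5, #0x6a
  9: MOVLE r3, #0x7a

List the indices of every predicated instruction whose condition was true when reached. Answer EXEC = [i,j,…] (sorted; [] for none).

0: ✓ CMP  NZCV=1010
1: ✓ MOVMI  r1←0x39
2: · ADDGT
3: ✓ MOVHI  r5←0x46
4: ✓ CMP  NZCV=1000
5: · ADDVS
6: · SUBGT
7: ✓ CMP  NZCV=0000
8: ✓ ADDNE  r5←0xb0
9: · MOVLE

EXEC = [1,3,8]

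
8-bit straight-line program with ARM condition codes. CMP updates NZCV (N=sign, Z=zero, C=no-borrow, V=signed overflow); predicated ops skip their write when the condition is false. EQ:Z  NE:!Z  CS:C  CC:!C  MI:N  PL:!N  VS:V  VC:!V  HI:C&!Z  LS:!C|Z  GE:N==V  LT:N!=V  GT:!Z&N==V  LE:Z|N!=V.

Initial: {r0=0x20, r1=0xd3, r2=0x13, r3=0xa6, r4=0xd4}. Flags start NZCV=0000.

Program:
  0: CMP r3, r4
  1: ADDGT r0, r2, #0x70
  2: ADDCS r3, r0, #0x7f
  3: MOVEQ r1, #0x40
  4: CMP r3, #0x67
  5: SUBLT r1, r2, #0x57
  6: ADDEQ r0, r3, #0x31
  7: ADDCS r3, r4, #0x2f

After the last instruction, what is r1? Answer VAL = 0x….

VAL = 0xbc

0: ✓ CMP  NZCV=1000
1: · ADDGT
2: · ADDCS
3: · MOVEQ
4: ✓ CMP  NZCV=0011
5: ✓ SUBLT  r1←0xbc
6: · ADDEQ
7: ✓ ADDCS  r3←0x03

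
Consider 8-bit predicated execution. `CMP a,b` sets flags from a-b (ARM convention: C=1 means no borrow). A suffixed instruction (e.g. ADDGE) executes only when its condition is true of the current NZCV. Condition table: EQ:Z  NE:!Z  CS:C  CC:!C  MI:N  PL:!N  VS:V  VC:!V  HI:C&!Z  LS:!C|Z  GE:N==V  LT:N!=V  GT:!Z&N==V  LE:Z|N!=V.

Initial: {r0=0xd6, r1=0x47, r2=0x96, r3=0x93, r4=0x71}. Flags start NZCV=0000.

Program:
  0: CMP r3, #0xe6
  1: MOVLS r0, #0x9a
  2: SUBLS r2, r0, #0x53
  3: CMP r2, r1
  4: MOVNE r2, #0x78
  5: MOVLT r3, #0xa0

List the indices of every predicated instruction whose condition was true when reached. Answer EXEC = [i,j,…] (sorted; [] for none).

EXEC = [1,2]

[0] flags=1000 → (cmp)
[1] flags=1000 LS?T → r0=0x9a
[2] flags=1000 LS?T → r2=0x47
[3] flags=0110 → (cmp)
[4] flags=0110 NE?F → skip
[5] flags=0110 LT?F → skip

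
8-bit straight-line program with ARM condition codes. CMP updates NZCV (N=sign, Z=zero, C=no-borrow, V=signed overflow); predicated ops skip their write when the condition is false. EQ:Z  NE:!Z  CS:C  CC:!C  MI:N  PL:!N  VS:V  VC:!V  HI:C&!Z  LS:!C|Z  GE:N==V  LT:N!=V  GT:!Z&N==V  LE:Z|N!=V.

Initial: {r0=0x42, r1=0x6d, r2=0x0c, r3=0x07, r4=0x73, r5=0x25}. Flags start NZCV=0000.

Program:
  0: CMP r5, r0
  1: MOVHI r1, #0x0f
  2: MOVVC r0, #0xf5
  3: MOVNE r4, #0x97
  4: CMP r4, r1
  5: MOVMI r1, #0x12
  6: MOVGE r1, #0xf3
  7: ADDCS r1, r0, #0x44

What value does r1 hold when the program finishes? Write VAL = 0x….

0: ✓ CMP  NZCV=1000
1: · MOVHI
2: ✓ MOVVC  r0←0xf5
3: ✓ MOVNE  r4←0x97
4: ✓ CMP  NZCV=0011
5: · MOVMI
6: · MOVGE
7: ✓ ADDCS  r1←0x39

VAL = 0x39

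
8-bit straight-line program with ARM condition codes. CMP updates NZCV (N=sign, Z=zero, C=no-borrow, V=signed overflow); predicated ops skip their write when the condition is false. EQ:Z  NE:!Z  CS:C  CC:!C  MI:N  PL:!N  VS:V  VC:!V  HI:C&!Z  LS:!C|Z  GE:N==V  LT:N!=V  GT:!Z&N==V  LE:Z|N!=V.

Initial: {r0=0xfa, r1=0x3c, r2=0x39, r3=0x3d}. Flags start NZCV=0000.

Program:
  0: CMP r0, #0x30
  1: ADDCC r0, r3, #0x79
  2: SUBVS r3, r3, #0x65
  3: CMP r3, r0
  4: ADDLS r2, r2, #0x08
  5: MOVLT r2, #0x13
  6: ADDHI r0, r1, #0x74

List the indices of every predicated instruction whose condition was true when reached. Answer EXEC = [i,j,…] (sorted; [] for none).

0: ✓ CMP  NZCV=1010
1: · ADDCC
2: · SUBVS
3: ✓ CMP  NZCV=0000
4: ✓ ADDLS  r2←0x41
5: · MOVLT
6: · ADDHI

EXEC = [4]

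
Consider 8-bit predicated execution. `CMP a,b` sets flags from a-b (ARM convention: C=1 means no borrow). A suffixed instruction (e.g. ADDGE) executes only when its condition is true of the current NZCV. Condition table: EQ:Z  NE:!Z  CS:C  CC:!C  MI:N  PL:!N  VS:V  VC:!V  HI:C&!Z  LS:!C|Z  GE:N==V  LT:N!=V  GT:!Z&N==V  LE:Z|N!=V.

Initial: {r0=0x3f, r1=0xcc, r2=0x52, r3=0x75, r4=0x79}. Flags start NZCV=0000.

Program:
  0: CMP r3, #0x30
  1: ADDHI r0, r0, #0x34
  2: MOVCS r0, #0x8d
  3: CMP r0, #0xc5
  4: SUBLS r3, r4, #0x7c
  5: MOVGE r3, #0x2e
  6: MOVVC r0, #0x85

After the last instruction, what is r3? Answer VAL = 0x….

VAL = 0xfd

0: ✓ CMP  NZCV=0010
1: ✓ ADDHI  r0←0x73
2: ✓ MOVCS  r0←0x8d
3: ✓ CMP  NZCV=1000
4: ✓ SUBLS  r3←0xfd
5: · MOVGE
6: ✓ MOVVC  r0←0x85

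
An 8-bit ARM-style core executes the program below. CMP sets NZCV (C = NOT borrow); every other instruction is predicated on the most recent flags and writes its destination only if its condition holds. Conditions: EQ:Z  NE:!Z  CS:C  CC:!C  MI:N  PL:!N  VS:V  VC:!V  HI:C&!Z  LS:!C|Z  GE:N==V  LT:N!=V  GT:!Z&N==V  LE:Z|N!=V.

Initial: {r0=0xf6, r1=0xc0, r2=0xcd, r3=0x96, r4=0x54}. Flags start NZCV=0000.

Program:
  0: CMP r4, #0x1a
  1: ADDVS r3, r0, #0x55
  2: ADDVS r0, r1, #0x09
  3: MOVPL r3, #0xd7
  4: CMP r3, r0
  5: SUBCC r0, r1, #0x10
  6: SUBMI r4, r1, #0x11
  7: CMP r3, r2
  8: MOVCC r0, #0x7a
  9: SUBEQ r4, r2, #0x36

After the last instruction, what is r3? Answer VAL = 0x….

VAL = 0xd7

0: ✓ CMP  NZCV=0010
1: · ADDVS
2: · ADDVS
3: ✓ MOVPL  r3←0xd7
4: ✓ CMP  NZCV=1000
5: ✓ SUBCC  r0←0xb0
6: ✓ SUBMI  r4←0xaf
7: ✓ CMP  NZCV=0010
8: · MOVCC
9: · SUBEQ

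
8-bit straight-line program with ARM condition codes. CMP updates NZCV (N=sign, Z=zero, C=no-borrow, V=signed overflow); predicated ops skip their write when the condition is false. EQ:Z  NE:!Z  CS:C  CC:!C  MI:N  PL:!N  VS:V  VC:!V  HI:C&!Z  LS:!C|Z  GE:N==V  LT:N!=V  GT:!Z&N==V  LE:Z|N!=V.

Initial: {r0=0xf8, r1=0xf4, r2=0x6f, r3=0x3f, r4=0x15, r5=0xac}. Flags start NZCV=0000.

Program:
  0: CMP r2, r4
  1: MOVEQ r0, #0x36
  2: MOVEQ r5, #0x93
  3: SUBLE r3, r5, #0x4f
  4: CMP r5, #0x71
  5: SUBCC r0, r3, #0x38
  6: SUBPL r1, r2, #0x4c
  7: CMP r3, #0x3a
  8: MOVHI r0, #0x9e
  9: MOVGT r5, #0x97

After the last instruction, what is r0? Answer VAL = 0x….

[0] flags=0010 → (cmp)
[1] flags=0010 EQ?F → skip
[2] flags=0010 EQ?F → skip
[3] flags=0010 LE?F → skip
[4] flags=0011 → (cmp)
[5] flags=0011 CC?F → skip
[6] flags=0011 PL?T → r1=0x23
[7] flags=0010 → (cmp)
[8] flags=0010 HI?T → r0=0x9e
[9] flags=0010 GT?T → r5=0x97

VAL = 0x9e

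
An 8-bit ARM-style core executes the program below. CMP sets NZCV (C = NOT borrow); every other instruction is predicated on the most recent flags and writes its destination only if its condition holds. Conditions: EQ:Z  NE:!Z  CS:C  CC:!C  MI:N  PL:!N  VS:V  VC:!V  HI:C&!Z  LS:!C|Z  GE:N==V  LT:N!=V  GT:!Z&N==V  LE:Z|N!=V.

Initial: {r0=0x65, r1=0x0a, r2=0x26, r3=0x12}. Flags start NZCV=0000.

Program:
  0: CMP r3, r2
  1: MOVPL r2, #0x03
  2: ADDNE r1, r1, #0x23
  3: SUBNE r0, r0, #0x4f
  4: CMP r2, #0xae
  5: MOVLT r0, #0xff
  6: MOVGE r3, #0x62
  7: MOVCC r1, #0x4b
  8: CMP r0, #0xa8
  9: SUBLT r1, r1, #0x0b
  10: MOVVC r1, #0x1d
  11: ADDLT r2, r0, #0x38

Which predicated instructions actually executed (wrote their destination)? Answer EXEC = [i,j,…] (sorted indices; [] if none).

0: ✓ CMP  NZCV=1000
1: · MOVPL
2: ✓ ADDNE  r1←0x2d
3: ✓ SUBNE  r0←0x16
4: ✓ CMP  NZCV=0000
5: · MOVLT
6: ✓ MOVGE  r3←0x62
7: ✓ MOVCC  r1←0x4b
8: ✓ CMP  NZCV=0000
9: · SUBLT
10: ✓ MOVVC  r1←0x1d
11: · ADDLT

EXEC = [2,3,6,7,10]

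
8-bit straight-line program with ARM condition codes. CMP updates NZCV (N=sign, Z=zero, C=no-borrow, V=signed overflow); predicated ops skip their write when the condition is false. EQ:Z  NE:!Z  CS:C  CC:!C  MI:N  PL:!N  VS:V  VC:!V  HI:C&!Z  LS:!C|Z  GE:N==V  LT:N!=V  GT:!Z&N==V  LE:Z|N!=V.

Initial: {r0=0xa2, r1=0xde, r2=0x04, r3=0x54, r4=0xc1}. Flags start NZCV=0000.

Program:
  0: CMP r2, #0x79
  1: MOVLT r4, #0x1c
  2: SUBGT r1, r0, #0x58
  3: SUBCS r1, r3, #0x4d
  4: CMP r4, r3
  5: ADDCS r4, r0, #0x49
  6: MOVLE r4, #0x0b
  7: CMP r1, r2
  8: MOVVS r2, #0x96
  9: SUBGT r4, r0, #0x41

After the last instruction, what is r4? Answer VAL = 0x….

VAL = 0x0b

0: ✓ CMP  NZCV=1000
1: ✓ MOVLT  r4←0x1c
2: · SUBGT
3: · SUBCS
4: ✓ CMP  NZCV=1000
5: · ADDCS
6: ✓ MOVLE  r4←0x0b
7: ✓ CMP  NZCV=1010
8: · MOVVS
9: · SUBGT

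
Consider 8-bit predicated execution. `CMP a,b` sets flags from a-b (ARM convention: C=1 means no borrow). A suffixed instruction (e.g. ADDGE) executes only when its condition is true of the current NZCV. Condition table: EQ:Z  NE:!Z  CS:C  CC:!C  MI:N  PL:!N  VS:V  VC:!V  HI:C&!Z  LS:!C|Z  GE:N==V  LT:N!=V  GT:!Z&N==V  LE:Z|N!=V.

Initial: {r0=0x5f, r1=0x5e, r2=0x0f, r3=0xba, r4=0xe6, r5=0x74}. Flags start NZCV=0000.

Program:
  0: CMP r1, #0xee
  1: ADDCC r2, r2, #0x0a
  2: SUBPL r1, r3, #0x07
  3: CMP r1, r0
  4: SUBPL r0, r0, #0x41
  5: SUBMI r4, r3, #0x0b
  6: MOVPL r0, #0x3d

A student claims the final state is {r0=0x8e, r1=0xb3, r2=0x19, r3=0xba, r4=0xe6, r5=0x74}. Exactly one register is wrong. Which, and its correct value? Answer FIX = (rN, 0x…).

FIX = (r0, 0x3d)

[0] flags=0000 → (cmp)
[1] flags=0000 CC?T → r2=0x19
[2] flags=0000 PL?T → r1=0xb3
[3] flags=0011 → (cmp)
[4] flags=0011 PL?T → r0=0x1e
[5] flags=0011 MI?F → skip
[6] flags=0011 PL?T → r0=0x3d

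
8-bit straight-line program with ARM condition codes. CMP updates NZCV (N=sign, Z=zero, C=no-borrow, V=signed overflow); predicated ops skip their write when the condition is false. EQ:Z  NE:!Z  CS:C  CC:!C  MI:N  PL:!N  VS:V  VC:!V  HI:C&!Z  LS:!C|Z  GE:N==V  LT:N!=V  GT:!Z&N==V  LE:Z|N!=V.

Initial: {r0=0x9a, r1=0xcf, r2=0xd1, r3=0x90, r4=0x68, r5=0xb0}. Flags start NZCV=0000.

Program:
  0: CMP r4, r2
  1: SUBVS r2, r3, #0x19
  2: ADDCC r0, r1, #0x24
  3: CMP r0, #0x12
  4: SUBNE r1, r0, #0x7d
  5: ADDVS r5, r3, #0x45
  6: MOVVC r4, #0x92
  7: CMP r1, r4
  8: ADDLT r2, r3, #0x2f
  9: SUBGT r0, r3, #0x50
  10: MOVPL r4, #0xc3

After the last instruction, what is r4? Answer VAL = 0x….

VAL = 0x92

[0] flags=1001 → (cmp)
[1] flags=1001 VS?T → r2=0x77
[2] flags=1001 CC?T → r0=0xf3
[3] flags=1010 → (cmp)
[4] flags=1010 NE?T → r1=0x76
[5] flags=1010 VS?F → skip
[6] flags=1010 VC?T → r4=0x92
[7] flags=1001 → (cmp)
[8] flags=1001 LT?F → skip
[9] flags=1001 GT?T → r0=0x40
[10] flags=1001 PL?F → skip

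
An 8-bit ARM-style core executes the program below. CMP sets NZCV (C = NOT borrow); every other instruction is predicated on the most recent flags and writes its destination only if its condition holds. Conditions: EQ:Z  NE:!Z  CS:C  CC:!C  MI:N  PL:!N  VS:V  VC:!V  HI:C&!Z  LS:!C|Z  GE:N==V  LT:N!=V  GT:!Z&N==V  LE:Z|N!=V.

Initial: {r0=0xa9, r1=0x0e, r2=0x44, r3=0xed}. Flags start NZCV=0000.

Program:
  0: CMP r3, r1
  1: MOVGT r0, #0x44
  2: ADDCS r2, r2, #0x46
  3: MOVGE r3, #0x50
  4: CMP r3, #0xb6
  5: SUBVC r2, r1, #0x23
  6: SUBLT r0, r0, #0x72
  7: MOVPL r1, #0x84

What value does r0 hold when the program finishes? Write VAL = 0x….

VAL = 0xa9

[0] flags=1010 → (cmp)
[1] flags=1010 GT?F → skip
[2] flags=1010 CS?T → r2=0x8a
[3] flags=1010 GE?F → skip
[4] flags=0010 → (cmp)
[5] flags=0010 VC?T → r2=0xeb
[6] flags=0010 LT?F → skip
[7] flags=0010 PL?T → r1=0x84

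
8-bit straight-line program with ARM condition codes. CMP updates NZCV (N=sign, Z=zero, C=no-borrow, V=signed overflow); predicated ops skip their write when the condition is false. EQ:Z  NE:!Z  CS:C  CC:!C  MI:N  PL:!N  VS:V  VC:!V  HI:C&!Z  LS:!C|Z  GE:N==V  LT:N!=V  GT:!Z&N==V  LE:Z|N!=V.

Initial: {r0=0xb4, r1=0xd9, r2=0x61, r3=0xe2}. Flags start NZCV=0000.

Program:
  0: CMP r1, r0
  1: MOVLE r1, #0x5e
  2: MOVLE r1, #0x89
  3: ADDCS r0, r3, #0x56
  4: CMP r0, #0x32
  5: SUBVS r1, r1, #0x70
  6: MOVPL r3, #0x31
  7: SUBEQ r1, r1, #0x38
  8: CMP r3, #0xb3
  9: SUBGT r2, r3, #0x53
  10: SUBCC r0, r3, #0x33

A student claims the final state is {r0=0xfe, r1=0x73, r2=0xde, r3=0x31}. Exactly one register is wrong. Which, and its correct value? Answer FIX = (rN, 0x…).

[0] flags=0010 → (cmp)
[1] flags=0010 LE?F → skip
[2] flags=0010 LE?F → skip
[3] flags=0010 CS?T → r0=0x38
[4] flags=0010 → (cmp)
[5] flags=0010 VS?F → skip
[6] flags=0010 PL?T → r3=0x31
[7] flags=0010 EQ?F → skip
[8] flags=0000 → (cmp)
[9] flags=0000 GT?T → r2=0xde
[10] flags=0000 CC?T → r0=0xfe

FIX = (r1, 0xd9)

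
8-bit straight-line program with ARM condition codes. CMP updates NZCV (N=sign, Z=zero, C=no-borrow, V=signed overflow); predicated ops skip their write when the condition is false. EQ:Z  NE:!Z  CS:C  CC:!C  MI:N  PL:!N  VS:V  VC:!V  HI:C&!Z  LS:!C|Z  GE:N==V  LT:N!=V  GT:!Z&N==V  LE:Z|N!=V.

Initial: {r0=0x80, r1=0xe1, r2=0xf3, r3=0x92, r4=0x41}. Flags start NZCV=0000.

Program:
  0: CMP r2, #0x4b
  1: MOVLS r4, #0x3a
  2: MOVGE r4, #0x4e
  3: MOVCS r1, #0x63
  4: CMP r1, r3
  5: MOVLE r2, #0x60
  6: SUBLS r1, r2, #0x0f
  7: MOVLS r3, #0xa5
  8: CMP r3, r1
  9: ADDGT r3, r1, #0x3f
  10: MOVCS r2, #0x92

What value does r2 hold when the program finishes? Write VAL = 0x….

0: ✓ CMP  NZCV=1010
1: · MOVLS
2: · MOVGE
3: ✓ MOVCS  r1←0x63
4: ✓ CMP  NZCV=1001
5: · MOVLE
6: ✓ SUBLS  r1←0xe4
7: ✓ MOVLS  r3←0xa5
8: ✓ CMP  NZCV=1000
9: · ADDGT
10: · MOVCS

VAL = 0xf3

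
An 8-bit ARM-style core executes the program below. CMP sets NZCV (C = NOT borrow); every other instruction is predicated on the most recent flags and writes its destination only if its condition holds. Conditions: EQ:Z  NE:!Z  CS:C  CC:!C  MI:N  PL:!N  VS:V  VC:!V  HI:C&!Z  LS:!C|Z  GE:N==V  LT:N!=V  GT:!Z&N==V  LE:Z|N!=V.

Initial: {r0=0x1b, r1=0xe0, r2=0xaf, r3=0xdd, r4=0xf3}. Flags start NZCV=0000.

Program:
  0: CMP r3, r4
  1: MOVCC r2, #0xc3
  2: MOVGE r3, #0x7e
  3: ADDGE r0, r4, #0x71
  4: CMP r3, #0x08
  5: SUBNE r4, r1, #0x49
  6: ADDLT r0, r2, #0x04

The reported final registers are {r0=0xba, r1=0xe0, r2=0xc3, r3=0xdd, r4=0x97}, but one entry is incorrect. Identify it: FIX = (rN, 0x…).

[0] flags=1000 → (cmp)
[1] flags=1000 CC?T → r2=0xc3
[2] flags=1000 GE?F → skip
[3] flags=1000 GE?F → skip
[4] flags=1010 → (cmp)
[5] flags=1010 NE?T → r4=0x97
[6] flags=1010 LT?T → r0=0xc7

FIX = (r0, 0xc7)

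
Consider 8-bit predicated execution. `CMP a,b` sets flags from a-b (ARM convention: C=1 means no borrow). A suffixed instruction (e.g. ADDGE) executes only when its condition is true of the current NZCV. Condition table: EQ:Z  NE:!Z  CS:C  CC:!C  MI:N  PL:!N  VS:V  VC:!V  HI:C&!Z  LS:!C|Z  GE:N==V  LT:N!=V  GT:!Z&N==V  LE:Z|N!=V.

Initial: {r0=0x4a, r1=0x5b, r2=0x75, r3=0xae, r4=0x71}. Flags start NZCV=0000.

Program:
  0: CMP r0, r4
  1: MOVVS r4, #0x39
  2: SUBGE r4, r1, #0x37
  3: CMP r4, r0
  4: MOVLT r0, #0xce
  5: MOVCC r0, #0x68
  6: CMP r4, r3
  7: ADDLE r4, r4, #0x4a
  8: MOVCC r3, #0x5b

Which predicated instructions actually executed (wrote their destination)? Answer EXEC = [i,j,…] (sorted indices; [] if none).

EXEC = [8]

[0] flags=1000 → (cmp)
[1] flags=1000 VS?F → skip
[2] flags=1000 GE?F → skip
[3] flags=0010 → (cmp)
[4] flags=0010 LT?F → skip
[5] flags=0010 CC?F → skip
[6] flags=1001 → (cmp)
[7] flags=1001 LE?F → skip
[8] flags=1001 CC?T → r3=0x5b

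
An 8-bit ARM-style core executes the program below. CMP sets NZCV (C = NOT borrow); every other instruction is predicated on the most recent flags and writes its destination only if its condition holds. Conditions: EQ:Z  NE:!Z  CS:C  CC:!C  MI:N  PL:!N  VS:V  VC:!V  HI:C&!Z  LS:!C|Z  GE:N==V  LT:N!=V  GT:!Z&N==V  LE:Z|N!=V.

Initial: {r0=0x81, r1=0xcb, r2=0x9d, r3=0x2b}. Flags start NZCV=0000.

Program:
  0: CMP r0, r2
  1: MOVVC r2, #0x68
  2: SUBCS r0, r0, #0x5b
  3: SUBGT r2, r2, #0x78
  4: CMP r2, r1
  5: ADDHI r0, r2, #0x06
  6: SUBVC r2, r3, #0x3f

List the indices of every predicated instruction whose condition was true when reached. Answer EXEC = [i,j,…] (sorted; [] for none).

0: ✓ CMP  NZCV=1000
1: ✓ MOVVC  r2←0x68
2: · SUBCS
3: · SUBGT
4: ✓ CMP  NZCV=1001
5: · ADDHI
6: · SUBVC

EXEC = [1]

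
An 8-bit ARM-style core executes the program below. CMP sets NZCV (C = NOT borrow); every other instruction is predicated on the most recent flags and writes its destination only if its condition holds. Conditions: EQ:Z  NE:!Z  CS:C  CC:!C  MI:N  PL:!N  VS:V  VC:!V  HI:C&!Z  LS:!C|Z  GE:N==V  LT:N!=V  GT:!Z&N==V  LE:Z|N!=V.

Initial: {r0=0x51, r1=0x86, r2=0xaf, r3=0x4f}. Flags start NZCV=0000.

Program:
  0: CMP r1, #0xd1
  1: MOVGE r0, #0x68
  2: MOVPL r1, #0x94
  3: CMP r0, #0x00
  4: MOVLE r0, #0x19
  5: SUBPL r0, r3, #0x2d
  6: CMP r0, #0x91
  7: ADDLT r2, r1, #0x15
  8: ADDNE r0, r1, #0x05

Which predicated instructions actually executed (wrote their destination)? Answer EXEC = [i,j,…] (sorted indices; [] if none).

EXEC = [5,8]

0: ✓ CMP  NZCV=1000
1: · MOVGE
2: · MOVPL
3: ✓ CMP  NZCV=0010
4: · MOVLE
5: ✓ SUBPL  r0←0x22
6: ✓ CMP  NZCV=1001
7: · ADDLT
8: ✓ ADDNE  r0←0x8b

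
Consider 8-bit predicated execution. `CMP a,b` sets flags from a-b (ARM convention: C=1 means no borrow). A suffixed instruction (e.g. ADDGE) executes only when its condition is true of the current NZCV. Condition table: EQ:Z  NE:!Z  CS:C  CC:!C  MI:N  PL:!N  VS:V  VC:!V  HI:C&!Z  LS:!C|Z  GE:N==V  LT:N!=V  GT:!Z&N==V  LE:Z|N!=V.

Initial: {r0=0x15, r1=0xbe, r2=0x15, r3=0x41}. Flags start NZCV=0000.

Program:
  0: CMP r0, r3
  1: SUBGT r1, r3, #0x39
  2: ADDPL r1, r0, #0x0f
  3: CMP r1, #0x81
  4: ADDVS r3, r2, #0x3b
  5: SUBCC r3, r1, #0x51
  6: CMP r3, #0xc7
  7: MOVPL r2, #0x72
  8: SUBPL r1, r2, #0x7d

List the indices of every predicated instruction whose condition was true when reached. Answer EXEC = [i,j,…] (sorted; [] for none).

0: ✓ CMP  NZCV=1000
1: · SUBGT
2: · ADDPL
3: ✓ CMP  NZCV=0010
4: · ADDVS
5: · SUBCC
6: ✓ CMP  NZCV=0000
7: ✓ MOVPL  r2←0x72
8: ✓ SUBPL  r1←0xf5

EXEC = [7,8]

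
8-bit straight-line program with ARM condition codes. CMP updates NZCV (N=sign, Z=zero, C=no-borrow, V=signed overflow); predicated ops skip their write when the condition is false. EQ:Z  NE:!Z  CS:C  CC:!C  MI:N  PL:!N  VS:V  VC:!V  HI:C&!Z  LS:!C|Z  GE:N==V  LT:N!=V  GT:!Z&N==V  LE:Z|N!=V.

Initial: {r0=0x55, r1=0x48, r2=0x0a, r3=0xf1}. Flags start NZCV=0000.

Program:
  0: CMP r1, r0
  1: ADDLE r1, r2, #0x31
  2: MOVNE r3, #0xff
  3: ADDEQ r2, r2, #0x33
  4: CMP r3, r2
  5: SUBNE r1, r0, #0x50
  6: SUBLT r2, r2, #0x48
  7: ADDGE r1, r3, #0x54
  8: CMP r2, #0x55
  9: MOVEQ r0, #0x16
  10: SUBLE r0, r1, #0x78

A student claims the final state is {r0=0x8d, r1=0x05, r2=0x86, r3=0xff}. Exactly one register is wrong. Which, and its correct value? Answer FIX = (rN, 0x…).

[0] flags=1000 → (cmp)
[1] flags=1000 LE?T → r1=0x3b
[2] flags=1000 NE?T → r3=0xff
[3] flags=1000 EQ?F → skip
[4] flags=1010 → (cmp)
[5] flags=1010 NE?T → r1=0x05
[6] flags=1010 LT?T → r2=0xc2
[7] flags=1010 GE?F → skip
[8] flags=0011 → (cmp)
[9] flags=0011 EQ?F → skip
[10] flags=0011 LE?T → r0=0x8d

FIX = (r2, 0xc2)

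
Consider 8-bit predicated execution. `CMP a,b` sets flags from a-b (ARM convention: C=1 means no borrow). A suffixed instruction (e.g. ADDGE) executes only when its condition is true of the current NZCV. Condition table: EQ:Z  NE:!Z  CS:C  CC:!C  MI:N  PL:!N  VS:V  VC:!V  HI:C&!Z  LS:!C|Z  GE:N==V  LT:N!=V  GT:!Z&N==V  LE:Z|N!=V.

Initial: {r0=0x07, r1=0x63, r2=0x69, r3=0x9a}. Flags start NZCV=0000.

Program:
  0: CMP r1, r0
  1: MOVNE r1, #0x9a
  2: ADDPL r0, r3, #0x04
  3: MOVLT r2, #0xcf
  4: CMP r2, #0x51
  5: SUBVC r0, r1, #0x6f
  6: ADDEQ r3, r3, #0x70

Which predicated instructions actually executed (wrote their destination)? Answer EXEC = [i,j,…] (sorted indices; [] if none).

0: ✓ CMP  NZCV=0010
1: ✓ MOVNE  r1←0x9a
2: ✓ ADDPL  r0←0x9e
3: · MOVLT
4: ✓ CMP  NZCV=0010
5: ✓ SUBVC  r0←0x2b
6: · ADDEQ

EXEC = [1,2,5]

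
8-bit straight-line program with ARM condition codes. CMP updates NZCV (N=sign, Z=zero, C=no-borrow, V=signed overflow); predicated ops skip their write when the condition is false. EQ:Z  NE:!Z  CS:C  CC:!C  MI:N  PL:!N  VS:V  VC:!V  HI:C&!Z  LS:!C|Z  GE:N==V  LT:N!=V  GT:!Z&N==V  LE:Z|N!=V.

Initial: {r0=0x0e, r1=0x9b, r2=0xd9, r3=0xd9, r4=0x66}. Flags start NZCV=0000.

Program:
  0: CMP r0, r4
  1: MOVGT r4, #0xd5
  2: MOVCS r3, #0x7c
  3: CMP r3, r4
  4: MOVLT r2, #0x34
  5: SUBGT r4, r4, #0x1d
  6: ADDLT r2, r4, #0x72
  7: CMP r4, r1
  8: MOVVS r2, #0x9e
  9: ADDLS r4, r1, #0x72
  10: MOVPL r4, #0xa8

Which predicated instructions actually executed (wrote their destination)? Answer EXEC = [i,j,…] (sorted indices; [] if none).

0: ✓ CMP  NZCV=1000
1: · MOVGT
2: · MOVCS
3: ✓ CMP  NZCV=0011
4: ✓ MOVLT  r2←0x34
5: · SUBGT
6: ✓ ADDLT  r2←0xd8
7: ✓ CMP  NZCV=1001
8: ✓ MOVVS  r2←0x9e
9: ✓ ADDLS  r4←0x0d
10: · MOVPL

EXEC = [4,6,8,9]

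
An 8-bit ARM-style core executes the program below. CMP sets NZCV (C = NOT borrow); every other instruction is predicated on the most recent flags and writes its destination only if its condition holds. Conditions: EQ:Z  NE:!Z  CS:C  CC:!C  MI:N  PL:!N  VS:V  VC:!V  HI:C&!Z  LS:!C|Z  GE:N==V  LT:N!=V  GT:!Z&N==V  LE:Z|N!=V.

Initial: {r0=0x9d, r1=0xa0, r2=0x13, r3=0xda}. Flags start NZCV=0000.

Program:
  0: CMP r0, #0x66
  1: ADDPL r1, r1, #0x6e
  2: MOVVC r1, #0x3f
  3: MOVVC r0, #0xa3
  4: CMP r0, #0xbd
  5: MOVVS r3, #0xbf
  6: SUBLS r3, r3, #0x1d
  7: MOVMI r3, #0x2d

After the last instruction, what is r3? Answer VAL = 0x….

VAL = 0x2d

0: ✓ CMP  NZCV=0011
1: ✓ ADDPL  r1←0x0e
2: · MOVVC
3: · MOVVC
4: ✓ CMP  NZCV=1000
5: · MOVVS
6: ✓ SUBLS  r3←0xbd
7: ✓ MOVMI  r3←0x2d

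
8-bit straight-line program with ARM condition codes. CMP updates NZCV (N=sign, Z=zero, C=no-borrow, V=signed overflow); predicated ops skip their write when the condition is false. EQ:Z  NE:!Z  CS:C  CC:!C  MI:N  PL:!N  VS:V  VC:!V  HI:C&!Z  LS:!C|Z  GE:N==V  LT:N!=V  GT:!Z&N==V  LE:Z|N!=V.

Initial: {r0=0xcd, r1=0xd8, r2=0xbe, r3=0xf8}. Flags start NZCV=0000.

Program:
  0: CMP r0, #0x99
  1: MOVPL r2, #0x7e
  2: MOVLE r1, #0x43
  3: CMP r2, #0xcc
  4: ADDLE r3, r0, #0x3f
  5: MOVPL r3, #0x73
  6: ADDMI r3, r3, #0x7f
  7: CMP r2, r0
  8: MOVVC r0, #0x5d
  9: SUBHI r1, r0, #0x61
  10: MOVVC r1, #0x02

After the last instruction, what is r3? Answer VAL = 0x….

[0] flags=0010 → (cmp)
[1] flags=0010 PL?T → r2=0x7e
[2] flags=0010 LE?F → skip
[3] flags=1001 → (cmp)
[4] flags=1001 LE?F → skip
[5] flags=1001 PL?F → skip
[6] flags=1001 MI?T → r3=0x77
[7] flags=1001 → (cmp)
[8] flags=1001 VC?F → skip
[9] flags=1001 HI?F → skip
[10] flags=1001 VC?F → skip

VAL = 0x77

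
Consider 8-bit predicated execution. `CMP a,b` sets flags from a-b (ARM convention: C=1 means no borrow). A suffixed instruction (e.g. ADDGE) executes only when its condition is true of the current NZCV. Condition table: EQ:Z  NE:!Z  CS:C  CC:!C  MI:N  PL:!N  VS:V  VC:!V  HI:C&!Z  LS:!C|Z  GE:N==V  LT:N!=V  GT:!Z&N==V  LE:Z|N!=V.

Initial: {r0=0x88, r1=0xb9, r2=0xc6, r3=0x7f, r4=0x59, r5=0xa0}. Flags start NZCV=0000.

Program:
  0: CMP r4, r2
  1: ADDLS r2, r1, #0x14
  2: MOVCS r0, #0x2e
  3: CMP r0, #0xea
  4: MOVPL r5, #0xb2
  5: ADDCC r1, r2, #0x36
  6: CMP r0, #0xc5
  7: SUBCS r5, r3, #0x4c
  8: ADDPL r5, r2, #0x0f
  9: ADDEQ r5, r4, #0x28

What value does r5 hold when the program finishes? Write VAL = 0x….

0: ✓ CMP  NZCV=1001
1: ✓ ADDLS  r2←0xcd
2: · MOVCS
3: ✓ CMP  NZCV=1000
4: · MOVPL
5: ✓ ADDCC  r1←0x03
6: ✓ CMP  NZCV=1000
7: · SUBCS
8: · ADDPL
9: · ADDEQ

VAL = 0xa0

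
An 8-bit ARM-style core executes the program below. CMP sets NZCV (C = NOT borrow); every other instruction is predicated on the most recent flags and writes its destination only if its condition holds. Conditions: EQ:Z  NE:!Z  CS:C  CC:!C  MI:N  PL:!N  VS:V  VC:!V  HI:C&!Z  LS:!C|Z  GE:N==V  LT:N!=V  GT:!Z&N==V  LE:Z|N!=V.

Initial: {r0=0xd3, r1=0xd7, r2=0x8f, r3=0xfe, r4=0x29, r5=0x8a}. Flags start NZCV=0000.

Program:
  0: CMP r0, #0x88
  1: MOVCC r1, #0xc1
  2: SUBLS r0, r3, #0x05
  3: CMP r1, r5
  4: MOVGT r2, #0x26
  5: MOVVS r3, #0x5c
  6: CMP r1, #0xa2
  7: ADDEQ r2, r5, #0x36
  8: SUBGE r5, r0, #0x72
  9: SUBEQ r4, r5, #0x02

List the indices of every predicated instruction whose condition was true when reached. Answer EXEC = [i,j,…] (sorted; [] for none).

0: ✓ CMP  NZCV=0010
1: · MOVCC
2: · SUBLS
3: ✓ CMP  NZCV=0010
4: ✓ MOVGT  r2←0x26
5: · MOVVS
6: ✓ CMP  NZCV=0010
7: · ADDEQ
8: ✓ SUBGE  r5←0x61
9: · SUBEQ

EXEC = [4,8]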